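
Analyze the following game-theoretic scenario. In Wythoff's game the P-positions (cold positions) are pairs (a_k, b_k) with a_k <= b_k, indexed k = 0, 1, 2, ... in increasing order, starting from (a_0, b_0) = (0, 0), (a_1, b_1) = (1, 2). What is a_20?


By Wythoff's theorem, a_k = floor(k * phi) and b_k = floor(k * phi^2) = a_k + k, where phi = (1 + sqrt(5))/2 is the golden ratio.
phi = (1 + sqrt(5))/2 = 1.618034
k = 20
k * phi = 20 * 1.618034 = 32.360680
a_20 = floor(k * phi) = 32

32


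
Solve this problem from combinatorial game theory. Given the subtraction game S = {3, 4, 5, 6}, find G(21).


The subtraction set is S = {3, 4, 5, 6}.
G(k) = mex{ G(k - s) : s in S, s <= k }. We compute iteratively: G(0) = 0.
G(1) = mex({}) = 0
G(2) = mex({}) = 0
G(3) = mex({0}) = 1
G(4) = mex({0}) = 1
G(5) = mex({0}) = 1
G(6) = mex({0, 1}) = 2
G(7) = mex({0, 1}) = 2
G(8) = mex({0, 1}) = 2
G(9) = mex({1, 2}) = 0
G(10) = mex({1, 2}) = 0
G(11) = mex({1, 2}) = 0
G(12) = mex({0, 2}) = 1
G(13) = mex({0, 2}) = 1
G(14) = mex({0, 2}) = 1
Observe that G(9)..G(14) = 0, 0, 0, 1, 1, 1 repeats G(0)..G(5) = 0, 0, 0, 1, 1, 1.
For k >= max(S) = 6, G(k) is determined by the previous 6 values G(k-6)..G(k-1); a window of 6 consecutive values has recurred shifted by 9, so by induction G(k + 9) = G(k) for all k >= 0: the sequence is periodic from the start with period 9.
One period: G(0..8) = 0, 0, 0, 1, 1, 1, 2, 2, 2.
21 mod 9 = 3, so G(21) = G(3) = 1.

1


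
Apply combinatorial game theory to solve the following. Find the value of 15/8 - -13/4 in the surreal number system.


x = 15/8, y = -13/4
Converting to common denominator: 8
x = 15/8, y = -26/8
x - y = 15/8 - -13/4 = 41/8

41/8


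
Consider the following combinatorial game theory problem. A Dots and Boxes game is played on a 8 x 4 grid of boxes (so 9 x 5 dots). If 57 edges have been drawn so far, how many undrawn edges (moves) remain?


Grid: 8 x 4 boxes, i.e. 9 rows and 5 columns of dots.
Horizontal edges: (rows + 1) * cols = 9 * 4 = 36
Vertical edges: rows * (cols + 1) = 8 * 5 = 40
Total edges: 36 + 40 = 76
Edges drawn: 57
Remaining: 76 - 57 = 19

19


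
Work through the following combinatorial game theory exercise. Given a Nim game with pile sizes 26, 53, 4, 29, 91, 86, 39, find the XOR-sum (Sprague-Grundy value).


We need the XOR (exclusive or) of all pile sizes.
After XOR-ing pile 1 (size 26): 0 XOR 26 = 26
After XOR-ing pile 2 (size 53): 26 XOR 53 = 47
After XOR-ing pile 3 (size 4): 47 XOR 4 = 43
After XOR-ing pile 4 (size 29): 43 XOR 29 = 54
After XOR-ing pile 5 (size 91): 54 XOR 91 = 109
After XOR-ing pile 6 (size 86): 109 XOR 86 = 59
After XOR-ing pile 7 (size 39): 59 XOR 39 = 28
The Nim-value of this position is 28.

28


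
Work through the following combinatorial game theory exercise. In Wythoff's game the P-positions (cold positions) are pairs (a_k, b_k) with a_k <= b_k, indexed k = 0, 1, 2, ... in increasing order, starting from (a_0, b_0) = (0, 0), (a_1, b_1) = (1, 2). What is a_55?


By Wythoff's theorem, a_k = floor(k * phi) and b_k = floor(k * phi^2) = a_k + k, where phi = (1 + sqrt(5))/2 is the golden ratio.
phi = (1 + sqrt(5))/2 = 1.618034
k = 55
k * phi = 55 * 1.618034 = 88.991869
a_55 = floor(k * phi) = 88

88


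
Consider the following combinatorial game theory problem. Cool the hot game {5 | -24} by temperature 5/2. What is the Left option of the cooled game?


Original game: {5 | -24} (a switch {a | b} with a > b).
Cooling by t (for t below the temperature (a - b)/2 = 29/2) taxes each move by t: {a | b} cooled by t is {a - t | b + t}.
Cooling amount: t = 5/2
Cooled Left option: 5 - 5/2 = 5/2
Cooled Right option: -24 + 5/2 = -43/2
Cooled game: {5/2 | -43/2}
Left option = 5/2

5/2


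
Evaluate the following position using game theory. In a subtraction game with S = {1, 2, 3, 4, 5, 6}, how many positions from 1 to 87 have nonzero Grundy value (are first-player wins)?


Subtraction set S = {1, 2, 3, 4, 5, 6}, so G(n) = n mod 7.
G(n) = 0 when n is a multiple of 7.
Multiples of 7 in [1, 87]: 12
N-positions (nonzero Grundy) = 87 - 12 = 75

75


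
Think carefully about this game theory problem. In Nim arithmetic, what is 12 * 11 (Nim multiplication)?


Nim multiplication is bilinear over XOR: (u XOR v) * w = (u*w) XOR (v*w).
So we split each operand into its bit components and XOR the pairwise Nim products.
12 = 4 + 8 (as XOR of powers of 2).
11 = 1 + 2 + 8 (as XOR of powers of 2).
Using the standard Nim-product table on single bits:
  2*2 = 3,   2*4 = 8,   2*8 = 12,
  4*4 = 6,   4*8 = 11,  8*8 = 13,
and  1*x = x (identity), k*l = l*k (commutative).
Pairwise Nim products:
  4 * 1 = 4
  4 * 2 = 8
  4 * 8 = 11
  8 * 1 = 8
  8 * 2 = 12
  8 * 8 = 13
XOR them: 4 XOR 8 XOR 11 XOR 8 XOR 12 XOR 13 = 14.
Result: 12 * 11 = 14 (in Nim).

14


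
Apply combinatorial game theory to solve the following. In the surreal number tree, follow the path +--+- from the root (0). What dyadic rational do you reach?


Sign expansion: +--+-
Rule: track bounds (lo, hi), initially (-inf, +inf). On '+', the current value becomes lo and we move to the simplest number in (value, hi): value + 1 if hi = +inf, otherwise the midpoint (value + hi)/2. On '-', the current value becomes hi and we move to value - 1 if lo = -inf, otherwise the midpoint (lo + value)/2.
Start at 0.
Step 1: sign = +, move right. Bounds: (0, +inf). Value = 1
Step 2: sign = -, move left. Bounds: (0, 1). Value = 1/2
Step 3: sign = -, move left. Bounds: (0, 1/2). Value = 1/4
Step 4: sign = +, move right. Bounds: (1/4, 1/2). Value = 3/8
Step 5: sign = -, move left. Bounds: (1/4, 3/8). Value = 5/16
The surreal number with sign expansion +--+- is 5/16.

5/16


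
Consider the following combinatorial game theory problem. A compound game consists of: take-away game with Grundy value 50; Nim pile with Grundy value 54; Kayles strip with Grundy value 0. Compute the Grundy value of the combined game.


By the Sprague-Grundy theorem, the Grundy value of a sum of games is the XOR of individual Grundy values.
take-away game: Grundy value = 50. Running XOR: 0 XOR 50 = 50
Nim pile: Grundy value = 54. Running XOR: 50 XOR 54 = 4
Kayles strip: Grundy value = 0. Running XOR: 4 XOR 0 = 4
The combined Grundy value is 4.

4


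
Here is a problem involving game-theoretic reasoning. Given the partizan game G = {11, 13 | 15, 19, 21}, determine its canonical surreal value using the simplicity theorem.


Left options: {11, 13}, max = 13
Right options: {15, 19, 21}, min = 15
All options are numbers and max(Left) < min(Right), so by the simplicity theorem the value is the simplest (earliest-born) number strictly between 13 and 15.
The only integer strictly between 13 and 15 is 14.
No non-integer in the interval can be simpler: if x is a non-integer in the interval, then floor(x) or ceil(x) also lies in the interval (the interval contains an integer), and both are proper prefixes of x's sign expansion, i.e. born earlier. So the game value is 14.
Game value = 14

14


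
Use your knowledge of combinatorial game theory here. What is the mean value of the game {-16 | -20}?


Game = {-16 | -20}, a switch {a | b} with numbers a > b.
Its thermograph has left wall a - t and right wall b + t, which meet at t = (a - b)/2, where both equal (a + b)/2. So the mast (mean value) is at (a + b)/2.
Mean = (-16 + (-20))/2 = -36/2 = -18

-18


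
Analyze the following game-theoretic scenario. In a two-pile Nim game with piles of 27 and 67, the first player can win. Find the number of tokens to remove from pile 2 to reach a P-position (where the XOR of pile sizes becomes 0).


Piles: 27 and 67
Current XOR: 27 XOR 67 = 88 (non-zero, so this is an N-position).
To make the XOR zero, we need to find a move that balances the piles.
For pile 2 (size 67): target = 67 XOR 88 = 27
We reduce pile 2 from 67 to 27.
Tokens removed: 67 - 27 = 40
Verification: 27 XOR 27 = 0

40


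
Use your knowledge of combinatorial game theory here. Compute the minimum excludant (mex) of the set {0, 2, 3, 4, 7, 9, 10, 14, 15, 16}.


Set = {0, 2, 3, 4, 7, 9, 10, 14, 15, 16}
0 is in the set.
1 is NOT in the set. This is the mex.
mex = 1

1


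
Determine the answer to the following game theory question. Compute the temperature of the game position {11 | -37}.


The game is {11 | -37}, a switch {a | b} with numbers a > b.
Cooling {a | b} by t gives {a - t | b + t}, which stops being hot when a - t = b + t, i.e. at t = (a - b)/2. So the temperature of a switch is (a - b)/2.
Temperature = (Left option - Right option) / 2
= (11 - (-37)) / 2
= 48 / 2
= 24

24


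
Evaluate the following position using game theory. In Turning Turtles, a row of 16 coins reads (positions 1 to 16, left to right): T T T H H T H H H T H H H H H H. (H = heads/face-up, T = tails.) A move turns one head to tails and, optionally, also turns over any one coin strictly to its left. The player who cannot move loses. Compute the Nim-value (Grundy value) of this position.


Coins: T T T H H T H H H T H H H H H H
Key fact: a single head at position k behaves exactly like a Nim heap of size k (turning it to T and optionally flipping a coin at j < k corresponds to moving the heap from k to j, or to 0), and heads combine as a disjunctive sum (two heads at the same place would cancel, matching j XOR j = 0). So the Nim-value is the XOR of the 1-indexed positions of the heads.
Face-up positions (1-indexed): [4, 5, 7, 8, 9, 11, 12, 13, 14, 15, 16]
XOR 0 with 4: 0 XOR 4 = 4
XOR 4 with 5: 4 XOR 5 = 1
XOR 1 with 7: 1 XOR 7 = 6
XOR 6 with 8: 6 XOR 8 = 14
XOR 14 with 9: 14 XOR 9 = 7
XOR 7 with 11: 7 XOR 11 = 12
XOR 12 with 12: 12 XOR 12 = 0
XOR 0 with 13: 0 XOR 13 = 13
XOR 13 with 14: 13 XOR 14 = 3
XOR 3 with 15: 3 XOR 15 = 12
XOR 12 with 16: 12 XOR 16 = 28
Nim-value = 28

28


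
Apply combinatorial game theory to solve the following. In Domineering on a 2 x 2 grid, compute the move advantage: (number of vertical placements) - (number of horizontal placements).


Board is 2 x 2 (rows x cols).
Left (vertical) placements: (rows-1) * cols = 1 * 2 = 2
Right (horizontal) placements: rows * (cols-1) = 2 * 1 = 2
Advantage = Left - Right = 2 - 2 = 0

0


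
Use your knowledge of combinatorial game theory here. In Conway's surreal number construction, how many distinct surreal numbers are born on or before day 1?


Day 0: {|} = 0 is born. Count = 1.
Day n: the number of surreal numbers born by day n is 2^(n+1) - 1.
By day 0: 2^1 - 1 = 1
By day 1: 2^2 - 1 = 3
By day 1: 3 surreal numbers.

3


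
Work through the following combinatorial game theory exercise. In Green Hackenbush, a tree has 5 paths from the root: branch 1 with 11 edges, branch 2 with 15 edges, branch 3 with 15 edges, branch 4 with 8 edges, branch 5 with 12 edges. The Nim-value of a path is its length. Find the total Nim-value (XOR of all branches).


The tree has 5 branches from the ground vertex.
In Green Hackenbush, the Nim-value of a simple path of length k is k.
Branch 1: length 11, Nim-value = 11
Branch 2: length 15, Nim-value = 15
Branch 3: length 15, Nim-value = 15
Branch 4: length 8, Nim-value = 8
Branch 5: length 12, Nim-value = 12
Total Nim-value = XOR of all branch values:
0 XOR 11 = 11
11 XOR 15 = 4
4 XOR 15 = 11
11 XOR 8 = 3
3 XOR 12 = 15
Nim-value of the tree = 15

15


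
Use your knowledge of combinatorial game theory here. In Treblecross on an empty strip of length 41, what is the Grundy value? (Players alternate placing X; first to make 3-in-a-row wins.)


Treblecross: place X on empty cells; 3-in-a-row wins.
Playing within two cells of an existing X lets the opponent win at once, so sensible play treats the cells i-2..i+2 around each X as dead. The player left with no safe cell loses, so this is a normal-play take-away game on strips of safe cells.
Placing X at cell i (0-indexed) of a strip of k safe cells leaves independent strips of sizes max(0, i-2) and max(0, k-i-3). Hence G(k) = mex{ G(max(0,i-2)) XOR G(max(0,k-i-3)) : 0 <= i < k }, with G(0) = 0.
G(1): splits (0,0):0^0=0 -> mex({0}) = 1
G(2): splits (0,0):0^0=0 -> mex({0}) = 1
G(3): splits (0,0):0^0=0 -> mex({0}) = 1
G(4): splits (0,1):0^1=1 (0,0):0^0=0 -> mex({0, 1}) = 2
G(5): splits (0,2):0^1=1 (0,1):0^1=1 (0,0):0^0=0 -> mex({0, 1}) = 2
G(6) = mex({1}) = 0
G(7) = mex({0, 1, 2}) = 3
G(8) = mex({0, 1, 2}) = 3
G(9) = mex({0, 2}) = 1
G(10) = mex({0, 2, 3}) = 1
G(11) = mex({0, 3}) = 1
G(12) = mex({1, 3}) = 0
G(13) = mex({0, 1, 2, 3}) = 4
G(14) = mex({0, 1, 2}) = 3
G(15) = mex({0, 1, 2}) = 3
G(16) = mex({0, 1, 2, 4}) = 3
G(17) = mex({0, 1, 3, 4}) = 2
G(18) = mex({0, 1, 3, 4}) = 2
G(19) = mex({0, 1, 3, 5}) = 2
G(20) = mex({0, 1, 2, 3, 5}) = 4
G(21) = mex({0, 1, 2, 3, 5}) = 4
G(22) = mex({1, 2, 6}) = 0
G(23) = mex({0, 1, 2, 3, 4, 6}) = 5
G(24) = mex({0, 1, 2, 3, 4}) = 5
G(25) = mex({0, 1, 3, 4, 7}) = 2
G(26) = mex({0, 1, 3, 4, 5, 7}) = 2
G(27) = mex({0, 1, 3, 5}) = 2
G(28) = mex({0, 1, 2, 5}) = 3
G(29) = mex({0, 1, 2, 4, 5, 6}) = 3
G(30) = mex({1, 2, 4, 6}) = 0
G(31) = mex({0, 1, 2, 3, 4, 6}) = 5
G(32) = mex({1, 2, 3, 4, 7}) = 0
G(33) = mex({0, 3, 7}) = 1
G(34) = mex({0, 2, 3, 5, 7}) = 1
G(35) = mex({0, 2, 3, 5, 6}) = 1
G(36) = mex({0, 1, 2, 5, 6}) = 3
G(37) = mex({0, 1, 2, 4, 5, 6}) = 3
G(38) = mex({0, 1, 2, 4}) = 3
G(39) = mex({0, 1, 2, 3, 4, 7}) = 5
G(40) = mex({0, 1, 2, 3, 4, 5, 7}) = 6
G(41) = mex({0, 1, 2, 3, 5, 7}) = 4
Therefore G(41) = 4.

4


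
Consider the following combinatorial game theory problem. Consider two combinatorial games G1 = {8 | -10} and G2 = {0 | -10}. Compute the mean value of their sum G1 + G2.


G1 = {8 | -10}, G2 = {0 | -10}
Each is a switch {a | b} with numbers a > b; its mean value is (a + b)/2, and mean value is additive over game sums: m(G1 + G2) = m(G1) + m(G2).
Mean of G1 = (8 + (-10))/2 = -2/2 = -1
Mean of G2 = (0 + (-10))/2 = -10/2 = -5
Mean of G1 + G2 = -1 + -5 = -6

-6


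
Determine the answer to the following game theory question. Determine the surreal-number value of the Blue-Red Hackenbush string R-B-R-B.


Edges (from ground): R-B-R-B
By Berlekamp's sign-expansion rule, a Blue-Red Hackenbush stalk has the value of the surreal number whose sign sequence is the edge sequence with B -> + and R -> -.
Sign sequence: -+-+
Trace the sign expansion in the surreal number tree, starting from 0:
Edge 1: R (sign -) -> bounds (-inf, 0), value = -1
Edge 2: B (sign +) -> bounds (-1, 0), value = -1/2
Edge 3: R (sign -) -> bounds (-1, -1/2), value = -3/4
Edge 4: B (sign +) -> bounds (-3/4, -1/2), value = -5/8
Game value = -5/8

-5/8


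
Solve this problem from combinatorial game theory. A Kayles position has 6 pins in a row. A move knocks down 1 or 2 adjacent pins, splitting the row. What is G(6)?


Kayles: a move removes 1 or 2 adjacent pins from a contiguous row.
Removing pins from a row of k leaves two independent rows (a, b) with a + b = k - 1 (one pin) or a + b = k - 2 (two pins); an end removal gives a = 0.
By Sprague-Grundy, G(k) = mex{ G(a) XOR G(b) } over all these splits. G(0) = 0.
G(1): splits (0,0):0^0=0 -> mex({0}) = 1
G(2): splits (0,1):0^1=1 (0,0):0^0=0 -> mex({0, 1}) = 2
G(3): splits (0,2):0^2=2 (1,1):1^1=0 (0,1):0^1=1 -> mex({0, 1, 2}) = 3
G(4): splits (0,3):0^3=3 (1,2):1^2=3 (0,2):0^2=2 (1,1):1^1=0 -> mex({0, 2, 3}) = 1
G(5): splits (0,4):0^1=1 (1,3):1^3=2 (2,2):2^2=0 (0,3):0^3=3 (1,2):1^2=3 -> mex({0, 1, 2, 3}) = 4
G(6) = mex({0, 1, 2, 4}) = 3
Therefore G(6) = 3.

3


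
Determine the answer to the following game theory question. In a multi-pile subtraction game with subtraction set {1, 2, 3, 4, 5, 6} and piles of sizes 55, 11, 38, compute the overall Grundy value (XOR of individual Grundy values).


Subtraction set: {1, 2, 3, 4, 5, 6}
For this subtraction set, G(n) = n mod 7 (period = max + 1 = 7).
Pile 1 (size 55): G(55) = 55 mod 7 = 6
Pile 2 (size 11): G(11) = 11 mod 7 = 4
Pile 3 (size 38): G(38) = 38 mod 7 = 3
Total Grundy value = XOR of all: 6 XOR 4 XOR 3 = 1

1


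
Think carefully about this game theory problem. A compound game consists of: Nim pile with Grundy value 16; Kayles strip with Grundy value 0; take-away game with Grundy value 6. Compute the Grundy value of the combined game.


By the Sprague-Grundy theorem, the Grundy value of a sum of games is the XOR of individual Grundy values.
Nim pile: Grundy value = 16. Running XOR: 0 XOR 16 = 16
Kayles strip: Grundy value = 0. Running XOR: 16 XOR 0 = 16
take-away game: Grundy value = 6. Running XOR: 16 XOR 6 = 22
The combined Grundy value is 22.

22


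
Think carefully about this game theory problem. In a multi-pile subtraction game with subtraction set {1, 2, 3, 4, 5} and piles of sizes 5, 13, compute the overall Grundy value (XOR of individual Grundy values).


Subtraction set: {1, 2, 3, 4, 5}
For this subtraction set, G(n) = n mod 6 (period = max + 1 = 6).
Pile 1 (size 5): G(5) = 5 mod 6 = 5
Pile 2 (size 13): G(13) = 13 mod 6 = 1
Total Grundy value = XOR of all: 5 XOR 1 = 4

4


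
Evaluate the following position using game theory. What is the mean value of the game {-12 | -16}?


Game = {-12 | -16}, a switch {a | b} with numbers a > b.
Its thermograph has left wall a - t and right wall b + t, which meet at t = (a - b)/2, where both equal (a + b)/2. So the mast (mean value) is at (a + b)/2.
Mean = (-12 + (-16))/2 = -28/2 = -14

-14


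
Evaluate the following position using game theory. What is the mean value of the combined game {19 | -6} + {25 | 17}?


G1 = {19 | -6}, G2 = {25 | 17}
Each is a switch {a | b} with numbers a > b; its mean value is (a + b)/2, and mean value is additive over game sums: m(G1 + G2) = m(G1) + m(G2).
Mean of G1 = (19 + (-6))/2 = 13/2 = 13/2
Mean of G2 = (25 + (17))/2 = 42/2 = 21
Mean of G1 + G2 = 13/2 + 21 = 55/2

55/2


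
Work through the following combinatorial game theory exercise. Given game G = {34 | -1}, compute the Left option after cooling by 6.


Original game: {34 | -1} (a switch {a | b} with a > b).
Cooling by t (for t below the temperature (a - b)/2 = 35/2) taxes each move by t: {a | b} cooled by t is {a - t | b + t}.
Cooling amount: t = 6
Cooled Left option: 34 - 6 = 28
Cooled Right option: -1 + 6 = 5
Cooled game: {28 | 5}
Left option = 28

28


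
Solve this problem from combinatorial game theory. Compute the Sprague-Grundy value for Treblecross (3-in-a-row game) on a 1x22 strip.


Treblecross: place X on empty cells; 3-in-a-row wins.
Playing within two cells of an existing X lets the opponent win at once, so sensible play treats the cells i-2..i+2 around each X as dead. The player left with no safe cell loses, so this is a normal-play take-away game on strips of safe cells.
Placing X at cell i (0-indexed) of a strip of k safe cells leaves independent strips of sizes max(0, i-2) and max(0, k-i-3). Hence G(k) = mex{ G(max(0,i-2)) XOR G(max(0,k-i-3)) : 0 <= i < k }, with G(0) = 0.
G(1): splits (0,0):0^0=0 -> mex({0}) = 1
G(2): splits (0,0):0^0=0 -> mex({0}) = 1
G(3): splits (0,0):0^0=0 -> mex({0}) = 1
G(4): splits (0,1):0^1=1 (0,0):0^0=0 -> mex({0, 1}) = 2
G(5): splits (0,2):0^1=1 (0,1):0^1=1 (0,0):0^0=0 -> mex({0, 1}) = 2
G(6) = mex({1}) = 0
G(7) = mex({0, 1, 2}) = 3
G(8) = mex({0, 1, 2}) = 3
G(9) = mex({0, 2}) = 1
G(10) = mex({0, 2, 3}) = 1
G(11) = mex({0, 3}) = 1
G(12) = mex({1, 3}) = 0
G(13) = mex({0, 1, 2, 3}) = 4
G(14) = mex({0, 1, 2}) = 3
G(15) = mex({0, 1, 2}) = 3
G(16) = mex({0, 1, 2, 4}) = 3
G(17) = mex({0, 1, 3, 4}) = 2
G(18) = mex({0, 1, 3, 4}) = 2
G(19) = mex({0, 1, 3, 5}) = 2
G(20) = mex({0, 1, 2, 3, 5}) = 4
G(21) = mex({0, 1, 2, 3, 5}) = 4
G(22) = mex({1, 2, 6}) = 0
Therefore G(22) = 0.

0


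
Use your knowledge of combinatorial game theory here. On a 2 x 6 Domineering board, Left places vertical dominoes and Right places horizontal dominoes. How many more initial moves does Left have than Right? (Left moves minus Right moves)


Board is 2 x 6 (rows x cols).
Left (vertical) placements: (rows-1) * cols = 1 * 6 = 6
Right (horizontal) placements: rows * (cols-1) = 2 * 5 = 10
Advantage = Left - Right = 6 - 10 = -4

-4


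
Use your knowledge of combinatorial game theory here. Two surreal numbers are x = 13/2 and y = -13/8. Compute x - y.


x = 13/2, y = -13/8
Converting to common denominator: 8
x = 52/8, y = -13/8
x - y = 13/2 - -13/8 = 65/8

65/8


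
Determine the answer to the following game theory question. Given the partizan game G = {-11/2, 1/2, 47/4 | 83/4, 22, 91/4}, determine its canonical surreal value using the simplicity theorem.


Left options: {-11/2, 1/2, 47/4}, max = 47/4
Right options: {83/4, 22, 91/4}, min = 83/4
All options are numbers and max(Left) < min(Right), so by the simplicity theorem the value is the simplest (earliest-born) number strictly between 47/4 and 83/4.
Integers 12 through 20 all lie strictly between 47/4 and 83/4.
Among integers, the simplest (lowest birthday = smallest |n|; 0 is born on day 0, +-n on day n) is 12.
No non-integer in the interval can be simpler: if x is a non-integer in the interval, then floor(x) or ceil(x) also lies in the interval (the interval contains an integer), and both are proper prefixes of x's sign expansion, i.e. born earlier. So the game value is 12.
Game value = 12

12


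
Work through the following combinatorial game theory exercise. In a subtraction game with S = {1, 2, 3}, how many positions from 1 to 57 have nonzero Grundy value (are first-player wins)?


Subtraction set S = {1, 2, 3}, so G(n) = n mod 4.
G(n) = 0 when n is a multiple of 4.
Multiples of 4 in [1, 57]: 14
N-positions (nonzero Grundy) = 57 - 14 = 43

43


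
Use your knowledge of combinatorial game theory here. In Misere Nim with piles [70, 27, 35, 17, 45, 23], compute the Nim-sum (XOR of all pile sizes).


We need the XOR (exclusive or) of all pile sizes.
After XOR-ing pile 1 (size 70): 0 XOR 70 = 70
After XOR-ing pile 2 (size 27): 70 XOR 27 = 93
After XOR-ing pile 3 (size 35): 93 XOR 35 = 126
After XOR-ing pile 4 (size 17): 126 XOR 17 = 111
After XOR-ing pile 5 (size 45): 111 XOR 45 = 66
After XOR-ing pile 6 (size 23): 66 XOR 23 = 85
The Nim-value of this position is 85.

85


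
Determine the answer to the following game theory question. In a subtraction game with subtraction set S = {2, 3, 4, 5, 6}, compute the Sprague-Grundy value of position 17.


The subtraction set is S = {2, 3, 4, 5, 6}.
G(k) = mex{ G(k - s) : s in S, s <= k }. We compute iteratively: G(0) = 0.
G(1) = mex({}) = 0
G(2) = mex({0}) = 1
G(3) = mex({0}) = 1
G(4) = mex({0, 1}) = 2
G(5) = mex({0, 1}) = 2
G(6) = mex({0, 1, 2}) = 3
G(7) = mex({0, 1, 2}) = 3
G(8) = mex({1, 2, 3}) = 0
G(9) = mex({1, 2, 3}) = 0
G(10) = mex({0, 2, 3}) = 1
G(11) = mex({0, 2, 3}) = 1
G(12) = mex({0, 1, 3}) = 2
G(13) = mex({0, 1, 3}) = 2
Observe that G(8)..G(13) = 0, 0, 1, 1, 2, 2 repeats G(0)..G(5) = 0, 0, 1, 1, 2, 2.
For k >= max(S) = 6, G(k) is determined by the previous 6 values G(k-6)..G(k-1); a window of 6 consecutive values has recurred shifted by 8, so by induction G(k + 8) = G(k) for all k >= 0: the sequence is periodic from the start with period 8.
One period: G(0..7) = 0, 0, 1, 1, 2, 2, 3, 3.
17 mod 8 = 1, so G(17) = G(1) = 0.

0


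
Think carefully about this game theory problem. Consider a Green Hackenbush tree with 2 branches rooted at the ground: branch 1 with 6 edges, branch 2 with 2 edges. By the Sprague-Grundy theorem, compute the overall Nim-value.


The tree has 2 branches from the ground vertex.
In Green Hackenbush, the Nim-value of a simple path of length k is k.
Branch 1: length 6, Nim-value = 6
Branch 2: length 2, Nim-value = 2
Total Nim-value = XOR of all branch values:
0 XOR 6 = 6
6 XOR 2 = 4
Nim-value of the tree = 4

4


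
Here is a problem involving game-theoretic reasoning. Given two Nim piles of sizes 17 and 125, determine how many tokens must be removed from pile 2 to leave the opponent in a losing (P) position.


Piles: 17 and 125
Current XOR: 17 XOR 125 = 108 (non-zero, so this is an N-position).
To make the XOR zero, we need to find a move that balances the piles.
For pile 2 (size 125): target = 125 XOR 108 = 17
We reduce pile 2 from 125 to 17.
Tokens removed: 125 - 17 = 108
Verification: 17 XOR 17 = 0

108


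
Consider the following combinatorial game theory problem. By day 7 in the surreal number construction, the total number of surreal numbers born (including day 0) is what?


Day 0: {|} = 0 is born. Count = 1.
Day n: the number of surreal numbers born by day n is 2^(n+1) - 1.
By day 0: 2^1 - 1 = 1
By day 1: 2^2 - 1 = 3
By day 2: 2^3 - 1 = 7
By day 3: 2^4 - 1 = 15
By day 4: 2^5 - 1 = 31
By day 5: 2^6 - 1 = 63
By day 6: 2^7 - 1 = 127
By day 7: 2^8 - 1 = 255
By day 7: 255 surreal numbers.

255


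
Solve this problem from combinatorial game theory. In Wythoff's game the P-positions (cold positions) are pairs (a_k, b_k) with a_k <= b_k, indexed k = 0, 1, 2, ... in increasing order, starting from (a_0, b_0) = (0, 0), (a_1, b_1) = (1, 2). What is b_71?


By Wythoff's theorem, a_k = floor(k * phi) and b_k = floor(k * phi^2) = a_k + k, where phi = (1 + sqrt(5))/2 is the golden ratio.
phi = (1 + sqrt(5))/2 = 1.618034
phi^2 = phi + 1 = 2.618034
k = 71
k * phi^2 = 71 * 2.618034 = 185.880413
b_71 = floor(k * phi^2) = 185 (check: a_71 + k = 114 + 71 = 185)

185


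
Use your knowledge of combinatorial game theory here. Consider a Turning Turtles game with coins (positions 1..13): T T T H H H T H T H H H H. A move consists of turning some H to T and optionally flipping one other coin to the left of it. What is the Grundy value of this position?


Coins: T T T H H H T H T H H H H
Key fact: a single head at position k behaves exactly like a Nim heap of size k (turning it to T and optionally flipping a coin at j < k corresponds to moving the heap from k to j, or to 0), and heads combine as a disjunctive sum (two heads at the same place would cancel, matching j XOR j = 0). So the Nim-value is the XOR of the 1-indexed positions of the heads.
Face-up positions (1-indexed): [4, 5, 6, 8, 10, 11, 12, 13]
XOR 0 with 4: 0 XOR 4 = 4
XOR 4 with 5: 4 XOR 5 = 1
XOR 1 with 6: 1 XOR 6 = 7
XOR 7 with 8: 7 XOR 8 = 15
XOR 15 with 10: 15 XOR 10 = 5
XOR 5 with 11: 5 XOR 11 = 14
XOR 14 with 12: 14 XOR 12 = 2
XOR 2 with 13: 2 XOR 13 = 15
Nim-value = 15

15


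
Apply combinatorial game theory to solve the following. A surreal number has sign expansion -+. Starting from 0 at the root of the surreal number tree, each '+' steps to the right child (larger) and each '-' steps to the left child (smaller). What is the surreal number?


Sign expansion: -+
Rule: track bounds (lo, hi), initially (-inf, +inf). On '+', the current value becomes lo and we move to the simplest number in (value, hi): value + 1 if hi = +inf, otherwise the midpoint (value + hi)/2. On '-', the current value becomes hi and we move to value - 1 if lo = -inf, otherwise the midpoint (lo + value)/2.
Start at 0.
Step 1: sign = -, move left. Bounds: (-inf, 0). Value = -1
Step 2: sign = +, move right. Bounds: (-1, 0). Value = -1/2
The surreal number with sign expansion -+ is -1/2.

-1/2


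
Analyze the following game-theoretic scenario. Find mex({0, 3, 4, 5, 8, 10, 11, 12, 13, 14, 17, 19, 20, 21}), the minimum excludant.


Set = {0, 3, 4, 5, 8, 10, 11, 12, 13, 14, 17, 19, 20, 21}
0 is in the set.
1 is NOT in the set. This is the mex.
mex = 1

1


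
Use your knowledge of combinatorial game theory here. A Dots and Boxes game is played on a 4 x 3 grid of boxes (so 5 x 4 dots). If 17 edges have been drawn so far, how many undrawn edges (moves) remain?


Grid: 4 x 3 boxes, i.e. 5 rows and 4 columns of dots.
Horizontal edges: (rows + 1) * cols = 5 * 3 = 15
Vertical edges: rows * (cols + 1) = 4 * 4 = 16
Total edges: 15 + 16 = 31
Edges drawn: 17
Remaining: 31 - 17 = 14

14


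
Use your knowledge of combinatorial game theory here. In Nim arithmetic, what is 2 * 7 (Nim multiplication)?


Nim multiplication is bilinear over XOR: (u XOR v) * w = (u*w) XOR (v*w).
So we split each operand into its bit components and XOR the pairwise Nim products.
2 = 2 (as XOR of powers of 2).
7 = 1 + 2 + 4 (as XOR of powers of 2).
Using the standard Nim-product table on single bits:
  2*2 = 3,   2*4 = 8,   2*8 = 12,
  4*4 = 6,   4*8 = 11,  8*8 = 13,
and  1*x = x (identity), k*l = l*k (commutative).
Pairwise Nim products:
  2 * 1 = 2
  2 * 2 = 3
  2 * 4 = 8
XOR them: 2 XOR 3 XOR 8 = 9.
Result: 2 * 7 = 9 (in Nim).

9


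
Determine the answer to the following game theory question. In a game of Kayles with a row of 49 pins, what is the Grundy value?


Kayles: a move removes 1 or 2 adjacent pins from a contiguous row.
Removing pins from a row of k leaves two independent rows (a, b) with a + b = k - 1 (one pin) or a + b = k - 2 (two pins); an end removal gives a = 0.
By Sprague-Grundy, G(k) = mex{ G(a) XOR G(b) } over all these splits. G(0) = 0.
G(1): splits (0,0):0^0=0 -> mex({0}) = 1
G(2): splits (0,1):0^1=1 (0,0):0^0=0 -> mex({0, 1}) = 2
G(3): splits (0,2):0^2=2 (1,1):1^1=0 (0,1):0^1=1 -> mex({0, 1, 2}) = 3
G(4): splits (0,3):0^3=3 (1,2):1^2=3 (0,2):0^2=2 (1,1):1^1=0 -> mex({0, 2, 3}) = 1
G(5): splits (0,4):0^1=1 (1,3):1^3=2 (2,2):2^2=0 (0,3):0^3=3 (1,2):1^2=3 -> mex({0, 1, 2, 3}) = 4
G(6) = mex({0, 1, 2, 4}) = 3
G(7) = mex({0, 1, 3, 4, 5}) = 2
G(8) = mex({0, 2, 3, 5, 6}) = 1
G(9) = mex({0, 1, 2, 3, 6, 7}) = 4
G(10) = mex({0, 1, 3, 4, 5, 7}) = 2
G(11) = mex({0, 1, 2, 3, 4, 5}) = 6
G(12) = mex({0, 1, 2, 3, 5, 6, 7}) = 4
G(13) = mex({0, 2, 3, 4, 6, 7}) = 1
G(14) = mex({0, 1, 4, 5, 6, 7}) = 2
G(15) = mex({0, 1, 2, 3, 4, 5, 6}) = 7
G(16) = mex({0, 2, 3, 5, 6, 7}) = 1
G(17) = mex({0, 1, 2, 3, 5, 6, 7}) = 4
G(18) = mex({0, 1, 2, 4, 5, 6}) = 3
G(19) = mex({0, 1, 3, 4, 5, 7}) = 2
G(20) = mex({0, 2, 3, 4, 5, 6, 7}) = 1
G(21) = mex({0, 1, 2, 3, 5, 6, 7}) = 4
G(22) = mex({0, 1, 2, 3, 4, 5, 7}) = 6
G(23) = mex({0, 1, 2, 3, 4, 5, 6}) = 7
G(24) = mex({0, 1, 2, 3, 5, 6, 7}) = 4
G(25) = mex({0, 2, 3, 4, 6, 7}) = 1
G(26) = mex({0, 1, 3, 4, 5, 6, 7}) = 2
G(27) = mex({0, 1, 2, 3, 4, 5, 6, 7}) = 8
G(28) = mex({0, 1, 2, 3, 4, 6, 7, 8}) = 5
G(29) = mex({0, 1, 2, 3, 5, 6, 7, 8, 9}) = 4
G(30) = mex({0, 1, 2, 3, 4, 5, 6, 9, 10}) = 7
G(31) = mex({0, 1, 3, 4, 5, 7, 10, 11}) = 2
G(32) = mex({0, 2, 3, 4, 5, 6, 7, 9, 11}) = 1
G(33) = mex({0, 1, 2, 3, 4, 5, 6, 7, 9, 12}) = 8
G(34) = mex({0, 1, 2, 3, 4, 5, 7, 8, 11, 12}) = 6
G(35) = mex({0, 1, 2, 3, 4, 5, 6, 8, 9, 10, 11}) = 7
G(36) = mex({0, 1, 2, 3, 5, 6, 7, 9, 10}) = 4
G(37) = mex({0, 2, 3, 4, 6, 7, 9, 10, 11, 12}) = 1
G(38) = mex({0, 1, 3, 4, 5, 6, 7, 9, 10, 11, 12}) = 2
G(39) = mex({0, 1, 2, 4, 5, 6, 7, 9, 10, 12, 14}) = 3
G(40) = mex({0, 2, 3, 4, 6, 7, 11, 12, 14}) = 1
G(41) = mex({0, 1, 2, 3, 5, 6, 7, 9, 10, 11, 12}) = 4
G(42) = mex({0, 1, 2, 3, 4, 5, 6, 9, 10}) = 7
G(43) = mex({0, 1, 3, 4, 5, 7, 9, 10, 12, 15}) = 2
G(44) = mex({0, 2, 3, 4, 5, 6, 7, 9, 10, 12, 15}) = 1
G(45) = mex({0, 1, 2, 3, 4, 5, 6, 7, 9, 10, 12, 14}) = 8
G(46) = mex({0, 1, 3, 4, 5, 7, 8, 11, 12, 14}) = 2
G(47) = mex({0, 1, 2, 3, 4, 5, 6, 8, 9, 10, 11, 12}) = 7
G(48) = mex({0, 1, 2, 3, 5, 6, 7, 9, 10}) = 4
G(49) = mex({0, 2, 3, 4, 6, 7, 9, 10, 11, 12, 15}) = 1
Therefore G(49) = 1.

1


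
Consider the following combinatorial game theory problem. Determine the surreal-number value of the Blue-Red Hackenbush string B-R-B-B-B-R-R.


Edges (from ground): B-R-B-B-B-R-R
By Berlekamp's sign-expansion rule, a Blue-Red Hackenbush stalk has the value of the surreal number whose sign sequence is the edge sequence with B -> + and R -> -.
Sign sequence: +-+++--
Trace the sign expansion in the surreal number tree, starting from 0:
Edge 1: B (sign +) -> bounds (0, +inf), value = 1
Edge 2: R (sign -) -> bounds (0, 1), value = 1/2
Edge 3: B (sign +) -> bounds (1/2, 1), value = 3/4
Edge 4: B (sign +) -> bounds (3/4, 1), value = 7/8
Edge 5: B (sign +) -> bounds (7/8, 1), value = 15/16
Edge 6: R (sign -) -> bounds (7/8, 15/16), value = 29/32
Edge 7: R (sign -) -> bounds (7/8, 29/32), value = 57/64
Game value = 57/64

57/64


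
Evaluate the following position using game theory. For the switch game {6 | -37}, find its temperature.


The game is {6 | -37}, a switch {a | b} with numbers a > b.
Cooling {a | b} by t gives {a - t | b + t}, which stops being hot when a - t = b + t, i.e. at t = (a - b)/2. So the temperature of a switch is (a - b)/2.
Temperature = (Left option - Right option) / 2
= (6 - (-37)) / 2
= 43 / 2
= 43/2

43/2


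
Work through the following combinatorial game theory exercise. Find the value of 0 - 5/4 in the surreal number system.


x = 0, y = 5/4
Converting to common denominator: 4
x = 0/4, y = 5/4
x - y = 0 - 5/4 = -5/4

-5/4


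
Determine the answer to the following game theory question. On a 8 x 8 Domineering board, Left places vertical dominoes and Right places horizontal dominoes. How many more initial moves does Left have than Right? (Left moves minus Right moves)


Board is 8 x 8 (rows x cols).
Left (vertical) placements: (rows-1) * cols = 7 * 8 = 56
Right (horizontal) placements: rows * (cols-1) = 8 * 7 = 56
Advantage = Left - Right = 56 - 56 = 0

0


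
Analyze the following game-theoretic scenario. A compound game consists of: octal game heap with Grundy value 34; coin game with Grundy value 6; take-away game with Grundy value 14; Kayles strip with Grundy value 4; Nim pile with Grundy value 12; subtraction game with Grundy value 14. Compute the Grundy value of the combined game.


By the Sprague-Grundy theorem, the Grundy value of a sum of games is the XOR of individual Grundy values.
octal game heap: Grundy value = 34. Running XOR: 0 XOR 34 = 34
coin game: Grundy value = 6. Running XOR: 34 XOR 6 = 36
take-away game: Grundy value = 14. Running XOR: 36 XOR 14 = 42
Kayles strip: Grundy value = 4. Running XOR: 42 XOR 4 = 46
Nim pile: Grundy value = 12. Running XOR: 46 XOR 12 = 34
subtraction game: Grundy value = 14. Running XOR: 34 XOR 14 = 44
The combined Grundy value is 44.

44


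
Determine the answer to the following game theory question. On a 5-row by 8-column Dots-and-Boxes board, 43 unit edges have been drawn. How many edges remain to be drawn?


Grid: 5 x 8 boxes, i.e. 6 rows and 9 columns of dots.
Horizontal edges: (rows + 1) * cols = 6 * 8 = 48
Vertical edges: rows * (cols + 1) = 5 * 9 = 45
Total edges: 48 + 45 = 93
Edges drawn: 43
Remaining: 93 - 43 = 50

50


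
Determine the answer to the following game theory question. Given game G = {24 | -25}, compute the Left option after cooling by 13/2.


Original game: {24 | -25} (a switch {a | b} with a > b).
Cooling by t (for t below the temperature (a - b)/2 = 49/2) taxes each move by t: {a | b} cooled by t is {a - t | b + t}.
Cooling amount: t = 13/2
Cooled Left option: 24 - 13/2 = 35/2
Cooled Right option: -25 + 13/2 = -37/2
Cooled game: {35/2 | -37/2}
Left option = 35/2

35/2


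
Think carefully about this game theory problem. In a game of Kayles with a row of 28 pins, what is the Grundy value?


Kayles: a move removes 1 or 2 adjacent pins from a contiguous row.
Removing pins from a row of k leaves two independent rows (a, b) with a + b = k - 1 (one pin) or a + b = k - 2 (two pins); an end removal gives a = 0.
By Sprague-Grundy, G(k) = mex{ G(a) XOR G(b) } over all these splits. G(0) = 0.
G(1): splits (0,0):0^0=0 -> mex({0}) = 1
G(2): splits (0,1):0^1=1 (0,0):0^0=0 -> mex({0, 1}) = 2
G(3): splits (0,2):0^2=2 (1,1):1^1=0 (0,1):0^1=1 -> mex({0, 1, 2}) = 3
G(4): splits (0,3):0^3=3 (1,2):1^2=3 (0,2):0^2=2 (1,1):1^1=0 -> mex({0, 2, 3}) = 1
G(5): splits (0,4):0^1=1 (1,3):1^3=2 (2,2):2^2=0 (0,3):0^3=3 (1,2):1^2=3 -> mex({0, 1, 2, 3}) = 4
G(6) = mex({0, 1, 2, 4}) = 3
G(7) = mex({0, 1, 3, 4, 5}) = 2
G(8) = mex({0, 2, 3, 5, 6}) = 1
G(9) = mex({0, 1, 2, 3, 6, 7}) = 4
G(10) = mex({0, 1, 3, 4, 5, 7}) = 2
G(11) = mex({0, 1, 2, 3, 4, 5}) = 6
G(12) = mex({0, 1, 2, 3, 5, 6, 7}) = 4
G(13) = mex({0, 2, 3, 4, 6, 7}) = 1
G(14) = mex({0, 1, 4, 5, 6, 7}) = 2
G(15) = mex({0, 1, 2, 3, 4, 5, 6}) = 7
G(16) = mex({0, 2, 3, 5, 6, 7}) = 1
G(17) = mex({0, 1, 2, 3, 5, 6, 7}) = 4
G(18) = mex({0, 1, 2, 4, 5, 6}) = 3
G(19) = mex({0, 1, 3, 4, 5, 7}) = 2
G(20) = mex({0, 2, 3, 4, 5, 6, 7}) = 1
G(21) = mex({0, 1, 2, 3, 5, 6, 7}) = 4
G(22) = mex({0, 1, 2, 3, 4, 5, 7}) = 6
G(23) = mex({0, 1, 2, 3, 4, 5, 6}) = 7
G(24) = mex({0, 1, 2, 3, 5, 6, 7}) = 4
G(25) = mex({0, 2, 3, 4, 6, 7}) = 1
G(26) = mex({0, 1, 3, 4, 5, 6, 7}) = 2
G(27) = mex({0, 1, 2, 3, 4, 5, 6, 7}) = 8
G(28) = mex({0, 1, 2, 3, 4, 6, 7, 8}) = 5
Therefore G(28) = 5.

5


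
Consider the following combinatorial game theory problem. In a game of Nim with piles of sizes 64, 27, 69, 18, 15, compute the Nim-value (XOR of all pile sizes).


We need the XOR (exclusive or) of all pile sizes.
After XOR-ing pile 1 (size 64): 0 XOR 64 = 64
After XOR-ing pile 2 (size 27): 64 XOR 27 = 91
After XOR-ing pile 3 (size 69): 91 XOR 69 = 30
After XOR-ing pile 4 (size 18): 30 XOR 18 = 12
After XOR-ing pile 5 (size 15): 12 XOR 15 = 3
The Nim-value of this position is 3.

3


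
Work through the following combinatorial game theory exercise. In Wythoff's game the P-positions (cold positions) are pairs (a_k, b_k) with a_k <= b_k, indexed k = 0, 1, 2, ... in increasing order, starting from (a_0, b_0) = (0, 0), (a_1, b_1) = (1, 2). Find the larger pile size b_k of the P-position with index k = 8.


By Wythoff's theorem, a_k = floor(k * phi) and b_k = floor(k * phi^2) = a_k + k, where phi = (1 + sqrt(5))/2 is the golden ratio.
phi = (1 + sqrt(5))/2 = 1.618034
phi^2 = phi + 1 = 2.618034
k = 8
k * phi^2 = 8 * 2.618034 = 20.944272
b_8 = floor(k * phi^2) = 20 (check: a_8 + k = 12 + 8 = 20)

20


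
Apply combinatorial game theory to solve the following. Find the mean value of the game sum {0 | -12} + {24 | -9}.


G1 = {0 | -12}, G2 = {24 | -9}
Each is a switch {a | b} with numbers a > b; its mean value is (a + b)/2, and mean value is additive over game sums: m(G1 + G2) = m(G1) + m(G2).
Mean of G1 = (0 + (-12))/2 = -12/2 = -6
Mean of G2 = (24 + (-9))/2 = 15/2 = 15/2
Mean of G1 + G2 = -6 + 15/2 = 3/2

3/2


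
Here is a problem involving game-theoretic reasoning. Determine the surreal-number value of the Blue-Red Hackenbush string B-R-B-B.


Edges (from ground): B-R-B-B
By Berlekamp's sign-expansion rule, a Blue-Red Hackenbush stalk has the value of the surreal number whose sign sequence is the edge sequence with B -> + and R -> -.
Sign sequence: +-++
Trace the sign expansion in the surreal number tree, starting from 0:
Edge 1: B (sign +) -> bounds (0, +inf), value = 1
Edge 2: R (sign -) -> bounds (0, 1), value = 1/2
Edge 3: B (sign +) -> bounds (1/2, 1), value = 3/4
Edge 4: B (sign +) -> bounds (3/4, 1), value = 7/8
Game value = 7/8

7/8


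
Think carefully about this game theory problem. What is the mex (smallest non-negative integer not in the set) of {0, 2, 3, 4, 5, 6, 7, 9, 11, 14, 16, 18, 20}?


Set = {0, 2, 3, 4, 5, 6, 7, 9, 11, 14, 16, 18, 20}
0 is in the set.
1 is NOT in the set. This is the mex.
mex = 1

1


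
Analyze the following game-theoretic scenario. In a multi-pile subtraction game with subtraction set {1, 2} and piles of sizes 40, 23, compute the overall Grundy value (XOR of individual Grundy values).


Subtraction set: {1, 2}
For this subtraction set, G(n) = n mod 3 (period = max + 1 = 3).
Pile 1 (size 40): G(40) = 40 mod 3 = 1
Pile 2 (size 23): G(23) = 23 mod 3 = 2
Total Grundy value = XOR of all: 1 XOR 2 = 3

3


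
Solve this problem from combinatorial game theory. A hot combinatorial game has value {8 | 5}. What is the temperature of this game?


The game is {8 | 5}, a switch {a | b} with numbers a > b.
Cooling {a | b} by t gives {a - t | b + t}, which stops being hot when a - t = b + t, i.e. at t = (a - b)/2. So the temperature of a switch is (a - b)/2.
Temperature = (Left option - Right option) / 2
= (8 - (5)) / 2
= 3 / 2
= 3/2

3/2


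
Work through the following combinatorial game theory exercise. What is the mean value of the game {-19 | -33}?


Game = {-19 | -33}, a switch {a | b} with numbers a > b.
Its thermograph has left wall a - t and right wall b + t, which meet at t = (a - b)/2, where both equal (a + b)/2. So the mast (mean value) is at (a + b)/2.
Mean = (-19 + (-33))/2 = -52/2 = -26

-26


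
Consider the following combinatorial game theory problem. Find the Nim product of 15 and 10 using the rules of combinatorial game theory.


Nim multiplication is bilinear over XOR: (u XOR v) * w = (u*w) XOR (v*w).
So we split each operand into its bit components and XOR the pairwise Nim products.
15 = 1 + 2 + 4 + 8 (as XOR of powers of 2).
10 = 2 + 8 (as XOR of powers of 2).
Using the standard Nim-product table on single bits:
  2*2 = 3,   2*4 = 8,   2*8 = 12,
  4*4 = 6,   4*8 = 11,  8*8 = 13,
and  1*x = x (identity), k*l = l*k (commutative).
Pairwise Nim products:
  1 * 2 = 2
  1 * 8 = 8
  2 * 2 = 3
  2 * 8 = 12
  4 * 2 = 8
  4 * 8 = 11
  8 * 2 = 12
  8 * 8 = 13
XOR them: 2 XOR 8 XOR 3 XOR 12 XOR 8 XOR 11 XOR 12 XOR 13 = 7.
Result: 15 * 10 = 7 (in Nim).

7
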